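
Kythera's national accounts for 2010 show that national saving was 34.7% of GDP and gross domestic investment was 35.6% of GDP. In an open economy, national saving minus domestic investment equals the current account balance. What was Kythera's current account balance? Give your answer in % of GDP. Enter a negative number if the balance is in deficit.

-0.9

S - I = CA (net lending to the rest of the world).
CA = S - I = 34.7 - 35.6 = -0.9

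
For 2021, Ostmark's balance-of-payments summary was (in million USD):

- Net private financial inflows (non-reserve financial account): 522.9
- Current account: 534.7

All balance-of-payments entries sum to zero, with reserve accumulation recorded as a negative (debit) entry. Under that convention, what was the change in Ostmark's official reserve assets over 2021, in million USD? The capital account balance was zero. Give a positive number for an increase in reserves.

Official reserve transactions balance = -(534.7 + 522.9) = -1057.6
An accumulation of reserves is recorded as a debit (negative entry), so the change in the stock of reserves is the negative of that balance.
Change in official reserves = -(-1057.6) = 1057.6

1057.6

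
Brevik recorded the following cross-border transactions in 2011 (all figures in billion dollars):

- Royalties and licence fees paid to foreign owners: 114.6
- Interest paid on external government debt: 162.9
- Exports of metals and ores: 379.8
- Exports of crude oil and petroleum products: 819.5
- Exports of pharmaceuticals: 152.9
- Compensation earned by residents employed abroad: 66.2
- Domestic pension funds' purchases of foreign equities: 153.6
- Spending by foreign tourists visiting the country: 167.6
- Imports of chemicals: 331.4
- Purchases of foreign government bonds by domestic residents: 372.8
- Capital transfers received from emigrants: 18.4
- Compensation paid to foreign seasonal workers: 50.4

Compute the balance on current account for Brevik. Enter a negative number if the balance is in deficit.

Goods: 152.9 + 379.8 + 819.5 - 331.4 = 1020.8
Services: 167.6 - 114.6 = 53.0
Primary income: -50.4 - 162.9 + 66.2 = -147.1
Current account = 1020.8 + 53.0 + (-147.1) = 926.7
(Excluded from the current account — financial account: domestic pension funds' purchases of foreign equities 153.6, purchases of foreign government bonds by domestic residents 372.8; capital account: capital transfers received from emigrants 18.4.)

926.7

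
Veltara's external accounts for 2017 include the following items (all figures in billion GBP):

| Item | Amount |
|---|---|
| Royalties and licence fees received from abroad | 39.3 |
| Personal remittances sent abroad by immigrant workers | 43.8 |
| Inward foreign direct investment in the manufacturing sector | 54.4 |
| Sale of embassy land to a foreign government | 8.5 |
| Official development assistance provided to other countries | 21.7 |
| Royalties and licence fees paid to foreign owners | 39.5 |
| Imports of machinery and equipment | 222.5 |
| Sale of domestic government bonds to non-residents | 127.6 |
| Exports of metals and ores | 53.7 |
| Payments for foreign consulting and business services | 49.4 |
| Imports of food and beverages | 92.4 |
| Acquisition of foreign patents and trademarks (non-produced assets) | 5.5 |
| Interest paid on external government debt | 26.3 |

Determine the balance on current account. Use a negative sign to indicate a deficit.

Goods: -92.4 - 222.5 + 53.7 = -261.2
Services: -39.5 - 49.4 + 39.3 = -49.6
Primary income: -26.3
Secondary income: -21.7 - 43.8 = -65.5
Current account = (-261.2) + (-49.6) + (-26.3) + (-65.5) = -402.6
(Excluded from the current account — financial account: inward foreign direct investment in the manufacturing sector 54.4, sale of domestic government bonds to non-residents 127.6; capital account: sale of embassy land to a foreign government 8.5, acquisition of foreign patents and trademarks (non-produced assets) 5.5.)

-402.6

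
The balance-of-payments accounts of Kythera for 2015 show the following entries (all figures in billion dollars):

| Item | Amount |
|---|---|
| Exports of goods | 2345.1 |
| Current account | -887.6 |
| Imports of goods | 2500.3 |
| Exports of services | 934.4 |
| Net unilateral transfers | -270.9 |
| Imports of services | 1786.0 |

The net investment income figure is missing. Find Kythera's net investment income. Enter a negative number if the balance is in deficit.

390.1

Current account = goods balance + services balance + net primary income + net secondary income
Sum of the known components = -1277.7
Net investment income = CA - (known components) = -887.6 - (-1277.7) = 390.1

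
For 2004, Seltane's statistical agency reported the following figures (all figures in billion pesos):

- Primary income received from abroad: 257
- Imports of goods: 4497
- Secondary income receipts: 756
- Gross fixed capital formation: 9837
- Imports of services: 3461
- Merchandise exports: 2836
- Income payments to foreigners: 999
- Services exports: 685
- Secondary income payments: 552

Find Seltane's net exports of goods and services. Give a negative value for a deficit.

-4437

Goods balance = 2836 - 4497 = -1661
Services balance = 685 - 3461 = -2776
Trade balance (goods + services) = -1661 + (-2776) = -4437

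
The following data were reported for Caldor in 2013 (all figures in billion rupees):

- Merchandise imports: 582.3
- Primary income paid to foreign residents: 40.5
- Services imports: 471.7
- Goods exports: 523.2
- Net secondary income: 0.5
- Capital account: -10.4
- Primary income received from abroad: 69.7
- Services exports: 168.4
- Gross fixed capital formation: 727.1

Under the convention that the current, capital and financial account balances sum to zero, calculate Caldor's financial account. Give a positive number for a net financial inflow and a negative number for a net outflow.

Goods balance = 523.2 - 582.3 = -59.1
Services balance = 168.4 - 471.7 = -303.3
Trade balance (goods + services) = -59.1 + (-303.3) = -362.4
Net primary income = 69.7 - 40.5 = 29.2
Net secondary income = 0.5
Current account = -362.4 + 29.2 + 0.5 = -332.7
Financial account = -(-332.7 + (-10.4)) = 343.1

343.1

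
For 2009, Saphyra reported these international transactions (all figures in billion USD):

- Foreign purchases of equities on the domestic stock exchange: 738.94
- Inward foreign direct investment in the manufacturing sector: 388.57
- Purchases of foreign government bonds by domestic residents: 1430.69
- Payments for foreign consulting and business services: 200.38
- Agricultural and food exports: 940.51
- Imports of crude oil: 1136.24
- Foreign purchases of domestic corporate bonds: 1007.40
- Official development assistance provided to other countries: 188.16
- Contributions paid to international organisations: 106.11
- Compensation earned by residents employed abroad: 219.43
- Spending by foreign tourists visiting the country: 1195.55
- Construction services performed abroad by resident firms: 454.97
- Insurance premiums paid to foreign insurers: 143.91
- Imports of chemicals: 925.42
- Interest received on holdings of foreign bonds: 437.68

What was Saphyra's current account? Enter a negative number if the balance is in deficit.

547.92

Goods: -925.42 - 1136.24 + 940.51 = -1121.15
Services: 1195.55 - 200.38 + 454.97 - 143.91 = 1306.23
Primary income: 437.68 + 219.43 = 657.11
Secondary income: -106.11 - 188.16 = -294.27
Current account = (-1121.15) + 1306.23 + 657.11 + (-294.27) = 547.92
(Excluded from the current account — financial account: foreign purchases of equities on the domestic stock exchange 738.94, inward foreign direct investment in the manufacturing sector 388.57, purchases of foreign government bonds by domestic residents 1430.69, foreign purchases of domestic corporate bonds 1007.40.)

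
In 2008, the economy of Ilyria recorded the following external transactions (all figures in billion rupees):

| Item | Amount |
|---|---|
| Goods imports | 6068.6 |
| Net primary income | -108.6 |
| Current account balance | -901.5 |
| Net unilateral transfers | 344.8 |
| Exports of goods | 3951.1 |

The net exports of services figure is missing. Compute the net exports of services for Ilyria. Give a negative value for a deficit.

979.8

Current account = goods balance + services balance + net primary income + net secondary income
Sum of the known components = -1881.3
Net exports of services = CA - (known components) = -901.5 - (-1881.3) = 979.8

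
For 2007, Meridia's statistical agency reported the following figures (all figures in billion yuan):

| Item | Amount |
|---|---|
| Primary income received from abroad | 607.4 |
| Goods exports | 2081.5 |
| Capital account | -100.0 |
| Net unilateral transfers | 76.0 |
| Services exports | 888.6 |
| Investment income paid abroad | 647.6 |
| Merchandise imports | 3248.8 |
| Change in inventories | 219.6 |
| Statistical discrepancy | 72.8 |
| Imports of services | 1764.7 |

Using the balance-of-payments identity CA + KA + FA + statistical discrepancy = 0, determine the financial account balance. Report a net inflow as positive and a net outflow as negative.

Goods balance = 2081.5 - 3248.8 = -1167.3
Services balance = 888.6 - 1764.7 = -876.1
Trade balance (goods + services) = -1167.3 + (-876.1) = -2043.4
Net primary income = 607.4 - 647.6 = -40.2
Net secondary income = 76.0
Current account = -2043.4 + (-40.2) + 76.0 = -2007.6
Financial account = -(-2007.6 + (-100.0) + 72.8) = 2034.8

2034.8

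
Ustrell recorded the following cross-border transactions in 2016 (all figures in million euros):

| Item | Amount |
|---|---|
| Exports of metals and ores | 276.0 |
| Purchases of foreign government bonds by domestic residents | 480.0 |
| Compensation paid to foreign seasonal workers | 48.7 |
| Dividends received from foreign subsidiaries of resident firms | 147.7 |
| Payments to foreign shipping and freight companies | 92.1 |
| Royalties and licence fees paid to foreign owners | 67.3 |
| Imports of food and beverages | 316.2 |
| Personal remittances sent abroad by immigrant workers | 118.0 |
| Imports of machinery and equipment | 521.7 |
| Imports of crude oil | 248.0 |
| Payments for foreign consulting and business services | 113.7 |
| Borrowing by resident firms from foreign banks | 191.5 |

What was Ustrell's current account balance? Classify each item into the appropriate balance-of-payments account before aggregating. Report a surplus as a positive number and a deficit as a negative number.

-1102.0

Goods: 276.0 - 316.2 - 248.0 - 521.7 = -809.9
Services: -67.3 - 113.7 - 92.1 = -273.1
Primary income: -48.7 + 147.7 = 99.0
Secondary income: -118.0
Current account = (-809.9) + (-273.1) + 99.0 + (-118.0) = -1102.0
(Excluded from the current account — financial account: purchases of foreign government bonds by domestic residents 480.0, borrowing by resident firms from foreign banks 191.5.)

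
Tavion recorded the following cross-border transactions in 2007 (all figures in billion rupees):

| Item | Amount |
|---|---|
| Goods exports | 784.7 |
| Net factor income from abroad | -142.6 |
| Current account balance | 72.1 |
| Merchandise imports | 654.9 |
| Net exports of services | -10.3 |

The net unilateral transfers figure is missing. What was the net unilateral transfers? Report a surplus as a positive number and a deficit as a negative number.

Current account = goods balance + services balance + net primary income + net secondary income
Sum of the known components = -23.1
Net unilateral transfers = CA - (known components) = 72.1 - (-23.1) = 95.2

95.2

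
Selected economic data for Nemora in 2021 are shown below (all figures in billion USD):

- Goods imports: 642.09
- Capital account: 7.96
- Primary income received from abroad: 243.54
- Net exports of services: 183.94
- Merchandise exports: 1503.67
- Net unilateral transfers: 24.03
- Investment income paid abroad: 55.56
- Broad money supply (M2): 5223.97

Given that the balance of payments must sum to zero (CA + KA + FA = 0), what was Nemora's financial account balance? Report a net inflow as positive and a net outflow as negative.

-1265.49

Goods balance = 1503.67 - 642.09 = 861.58
Services balance = 183.94
Trade balance (goods + services) = 861.58 + 183.94 = 1045.52
Net primary income = 243.54 - 55.56 = 187.98
Net secondary income = 24.03
Current account = 1045.52 + 187.98 + 24.03 = 1257.53
Financial account = -(1257.53 + 7.96) = -1265.49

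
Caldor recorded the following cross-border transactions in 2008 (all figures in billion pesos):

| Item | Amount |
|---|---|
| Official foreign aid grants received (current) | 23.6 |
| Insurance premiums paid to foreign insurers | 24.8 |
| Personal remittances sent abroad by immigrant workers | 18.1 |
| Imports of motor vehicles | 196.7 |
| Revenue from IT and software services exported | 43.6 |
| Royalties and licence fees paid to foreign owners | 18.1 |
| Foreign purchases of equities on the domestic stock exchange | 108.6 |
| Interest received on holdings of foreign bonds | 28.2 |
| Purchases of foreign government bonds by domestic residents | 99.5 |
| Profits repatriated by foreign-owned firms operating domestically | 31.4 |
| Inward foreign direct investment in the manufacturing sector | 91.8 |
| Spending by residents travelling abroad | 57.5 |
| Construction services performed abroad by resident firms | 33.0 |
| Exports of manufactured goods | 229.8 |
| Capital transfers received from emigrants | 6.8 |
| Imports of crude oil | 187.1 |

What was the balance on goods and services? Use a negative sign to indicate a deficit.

-177.8

Goods: -196.7 - 187.1 + 229.8 = -154.0
Services: -18.1 + 33.0 + 43.6 - 24.8 - 57.5 = -23.8
Trade balance = -154.0 + (-23.8) = -177.8
(Excluded from the trade balance — secondary income: official foreign aid grants received (current) 23.6, personal remittances sent abroad by immigrant workers 18.1; financial account: foreign purchases of equities on the domestic stock exchange 108.6, purchases of foreign government bonds by domestic residents 99.5, inward foreign direct investment in the manufacturing sector 91.8; primary income: interest received on holdings of foreign bonds 28.2, profits repatriated by foreign-owned firms operating domestically 31.4; capital account: capital transfers received from emigrants 6.8.)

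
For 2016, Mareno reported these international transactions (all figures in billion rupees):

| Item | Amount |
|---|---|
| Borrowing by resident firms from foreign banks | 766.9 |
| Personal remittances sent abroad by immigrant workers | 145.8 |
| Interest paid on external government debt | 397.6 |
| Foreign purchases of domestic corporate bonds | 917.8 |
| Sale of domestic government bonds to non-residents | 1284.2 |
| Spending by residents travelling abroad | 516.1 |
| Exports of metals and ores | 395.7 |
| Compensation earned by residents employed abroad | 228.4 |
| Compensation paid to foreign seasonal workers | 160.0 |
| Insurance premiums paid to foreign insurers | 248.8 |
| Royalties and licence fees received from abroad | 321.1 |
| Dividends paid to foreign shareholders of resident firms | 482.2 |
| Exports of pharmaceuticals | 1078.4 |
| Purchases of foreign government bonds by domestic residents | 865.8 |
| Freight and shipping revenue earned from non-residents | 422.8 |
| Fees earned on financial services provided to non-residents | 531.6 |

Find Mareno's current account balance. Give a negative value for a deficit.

1027.5

Goods: 1078.4 + 395.7 = 1474.1
Services: 422.8 + 321.1 - 516.1 - 248.8 + 531.6 = 510.6
Primary income: -482.2 - 397.6 + 228.4 - 160.0 = -811.4
Secondary income: -145.8
Current account = 1474.1 + 510.6 + (-811.4) + (-145.8) = 1027.5
(Excluded from the current account — financial account: borrowing by resident firms from foreign banks 766.9, foreign purchases of domestic corporate bonds 917.8, sale of domestic government bonds to non-residents 1284.2, purchases of foreign government bonds by domestic residents 865.8.)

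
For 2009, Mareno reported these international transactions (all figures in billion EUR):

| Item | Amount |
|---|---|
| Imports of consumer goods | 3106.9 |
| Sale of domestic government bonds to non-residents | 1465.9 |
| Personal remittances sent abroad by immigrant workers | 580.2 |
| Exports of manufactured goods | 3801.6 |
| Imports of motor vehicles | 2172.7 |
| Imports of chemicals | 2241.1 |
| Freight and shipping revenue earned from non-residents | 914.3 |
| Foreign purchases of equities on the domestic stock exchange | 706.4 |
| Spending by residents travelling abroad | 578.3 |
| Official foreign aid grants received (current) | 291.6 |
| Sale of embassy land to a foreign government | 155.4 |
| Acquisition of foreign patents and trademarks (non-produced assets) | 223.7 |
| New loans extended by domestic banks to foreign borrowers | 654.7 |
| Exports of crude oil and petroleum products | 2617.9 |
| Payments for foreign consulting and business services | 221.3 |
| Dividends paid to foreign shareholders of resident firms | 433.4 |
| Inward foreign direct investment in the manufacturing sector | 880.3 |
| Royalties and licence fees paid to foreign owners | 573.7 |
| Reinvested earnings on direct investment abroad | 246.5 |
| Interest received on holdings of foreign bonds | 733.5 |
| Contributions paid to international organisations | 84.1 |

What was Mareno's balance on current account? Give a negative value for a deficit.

-1386.3

Goods: -2172.7 - 2241.1 + 2617.9 + 3801.6 - 3106.9 = -1101.2
Services: -221.3 - 578.3 + 914.3 - 573.7 = -459.0
Primary income: 246.5 - 433.4 + 733.5 = 546.6
Secondary income: -84.1 - 580.2 + 291.6 = -372.7
Current account = (-1101.2) + (-459.0) + 546.6 + (-372.7) = -1386.3
(Excluded from the current account — financial account: sale of domestic government bonds to non-residents 1465.9, foreign purchases of equities on the domestic stock exchange 706.4, new loans extended by domestic banks to foreign borrowers 654.7, inward foreign direct investment in the manufacturing sector 880.3; capital account: sale of embassy land to a foreign government 155.4, acquisition of foreign patents and trademarks (non-produced assets) 223.7.)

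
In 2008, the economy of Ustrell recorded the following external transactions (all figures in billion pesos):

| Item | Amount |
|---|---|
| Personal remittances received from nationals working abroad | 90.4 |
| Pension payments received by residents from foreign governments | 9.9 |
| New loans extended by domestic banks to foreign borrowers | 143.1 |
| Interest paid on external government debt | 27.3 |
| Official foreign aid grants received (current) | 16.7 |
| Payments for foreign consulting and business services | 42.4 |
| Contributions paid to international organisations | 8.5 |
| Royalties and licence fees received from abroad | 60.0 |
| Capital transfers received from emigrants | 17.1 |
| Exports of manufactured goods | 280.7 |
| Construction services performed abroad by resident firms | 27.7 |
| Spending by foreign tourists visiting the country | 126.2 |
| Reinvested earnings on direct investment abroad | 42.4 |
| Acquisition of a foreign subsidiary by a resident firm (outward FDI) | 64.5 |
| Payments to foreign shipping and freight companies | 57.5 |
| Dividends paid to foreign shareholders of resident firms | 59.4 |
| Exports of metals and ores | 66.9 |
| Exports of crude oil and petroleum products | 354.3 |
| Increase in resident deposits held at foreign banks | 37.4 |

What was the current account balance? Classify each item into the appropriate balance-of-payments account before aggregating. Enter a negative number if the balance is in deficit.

Goods: 280.7 + 354.3 + 66.9 = 701.9
Services: 126.2 - 42.4 + 27.7 + 60.0 - 57.5 = 114.0
Primary income: -27.3 + 42.4 - 59.4 = -44.3
Secondary income: -8.5 + 9.9 + 90.4 + 16.7 = 108.5
Current account = 701.9 + 114.0 + (-44.3) + 108.5 = 880.1
(Excluded from the current account — financial account: new loans extended by domestic banks to foreign borrowers 143.1, acquisition of a foreign subsidiary by a resident firm (outward FDI) 64.5, increase in resident deposits held at foreign banks 37.4; capital account: capital transfers received from emigrants 17.1.)

880.1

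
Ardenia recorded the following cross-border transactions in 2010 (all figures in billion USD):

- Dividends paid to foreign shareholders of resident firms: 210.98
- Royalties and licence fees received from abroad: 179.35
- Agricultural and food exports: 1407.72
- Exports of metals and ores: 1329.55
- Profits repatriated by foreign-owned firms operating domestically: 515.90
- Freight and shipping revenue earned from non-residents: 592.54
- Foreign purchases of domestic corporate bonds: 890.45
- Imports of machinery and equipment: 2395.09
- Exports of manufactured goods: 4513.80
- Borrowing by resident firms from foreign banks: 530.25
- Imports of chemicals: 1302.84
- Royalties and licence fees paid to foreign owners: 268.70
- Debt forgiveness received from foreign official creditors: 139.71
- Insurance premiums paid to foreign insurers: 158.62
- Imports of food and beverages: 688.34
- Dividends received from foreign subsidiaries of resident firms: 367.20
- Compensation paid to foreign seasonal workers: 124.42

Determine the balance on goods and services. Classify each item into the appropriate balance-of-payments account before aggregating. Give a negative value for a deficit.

3209.37

Goods: 4513.80 + 1329.55 - 2395.09 + 1407.72 - 688.34 - 1302.84 = 2864.80
Services: 179.35 - 268.70 - 158.62 + 592.54 = 344.57
Trade balance = 2864.80 + 344.57 = 3209.37
(Excluded from the trade balance — primary income: dividends paid to foreign shareholders of resident firms 210.98, profits repatriated by foreign-owned firms operating domestically 515.90, dividends received from foreign subsidiaries of resident firms 367.20, compensation paid to foreign seasonal workers 124.42; financial account: foreign purchases of domestic corporate bonds 890.45, borrowing by resident firms from foreign banks 530.25; capital account: debt forgiveness received from foreign official creditors 139.71.)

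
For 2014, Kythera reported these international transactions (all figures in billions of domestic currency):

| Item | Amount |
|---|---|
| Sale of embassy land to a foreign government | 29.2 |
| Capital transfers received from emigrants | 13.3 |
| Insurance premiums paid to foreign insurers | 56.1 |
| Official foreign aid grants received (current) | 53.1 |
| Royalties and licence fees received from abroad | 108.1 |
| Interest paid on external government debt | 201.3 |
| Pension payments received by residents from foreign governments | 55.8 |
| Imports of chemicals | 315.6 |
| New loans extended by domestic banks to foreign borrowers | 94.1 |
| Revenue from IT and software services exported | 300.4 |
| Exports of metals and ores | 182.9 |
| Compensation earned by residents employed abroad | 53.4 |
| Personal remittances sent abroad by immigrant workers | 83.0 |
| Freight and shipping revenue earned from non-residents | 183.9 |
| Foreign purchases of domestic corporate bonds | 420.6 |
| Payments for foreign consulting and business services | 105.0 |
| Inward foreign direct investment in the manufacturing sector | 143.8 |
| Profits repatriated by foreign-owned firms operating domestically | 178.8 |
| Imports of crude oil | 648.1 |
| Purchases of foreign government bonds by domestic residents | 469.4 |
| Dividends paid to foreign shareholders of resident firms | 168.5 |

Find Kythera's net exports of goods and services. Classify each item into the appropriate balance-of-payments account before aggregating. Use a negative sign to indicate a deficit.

Goods: -315.6 - 648.1 + 182.9 = -780.8
Services: -56.1 + 108.1 + 183.9 + 300.4 - 105.0 = 431.3
Trade balance = -780.8 + 431.3 = -349.5
(Excluded from the trade balance — capital account: sale of embassy land to a foreign government 29.2, capital transfers received from emigrants 13.3; secondary income: official foreign aid grants received (current) 53.1, pension payments received by residents from foreign governments 55.8, personal remittances sent abroad by immigrant workers 83.0; primary income: interest paid on external government debt 201.3, compensation earned by residents employed abroad 53.4, profits repatriated by foreign-owned firms operating domestically 178.8, dividends paid to foreign shareholders of resident firms 168.5; financial account: new loans extended by domestic banks to foreign borrowers 94.1, foreign purchases of domestic corporate bonds 420.6, inward foreign direct investment in the manufacturing sector 143.8, purchases of foreign government bonds by domestic residents 469.4.)

-349.5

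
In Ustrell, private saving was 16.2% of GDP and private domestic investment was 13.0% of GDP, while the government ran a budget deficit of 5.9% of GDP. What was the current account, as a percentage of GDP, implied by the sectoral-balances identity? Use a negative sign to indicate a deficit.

By the sectoral-balances identity, CA = (S_private - I) + (T - G).
Private balance = 16.2 - 13.0 = 3.2
Government balance (T - G) = -5.9
CA = 3.2 + (-5.9) = -2.7

-2.7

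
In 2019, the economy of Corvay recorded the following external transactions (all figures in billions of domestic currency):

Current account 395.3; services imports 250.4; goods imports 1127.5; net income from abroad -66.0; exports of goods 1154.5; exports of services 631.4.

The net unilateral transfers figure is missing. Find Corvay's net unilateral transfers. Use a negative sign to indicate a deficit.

53.3

Current account = goods balance + services balance + net primary income + net secondary income
Sum of the known components = 342.0
Net unilateral transfers = CA - (known components) = 395.3 - 342.0 = 53.3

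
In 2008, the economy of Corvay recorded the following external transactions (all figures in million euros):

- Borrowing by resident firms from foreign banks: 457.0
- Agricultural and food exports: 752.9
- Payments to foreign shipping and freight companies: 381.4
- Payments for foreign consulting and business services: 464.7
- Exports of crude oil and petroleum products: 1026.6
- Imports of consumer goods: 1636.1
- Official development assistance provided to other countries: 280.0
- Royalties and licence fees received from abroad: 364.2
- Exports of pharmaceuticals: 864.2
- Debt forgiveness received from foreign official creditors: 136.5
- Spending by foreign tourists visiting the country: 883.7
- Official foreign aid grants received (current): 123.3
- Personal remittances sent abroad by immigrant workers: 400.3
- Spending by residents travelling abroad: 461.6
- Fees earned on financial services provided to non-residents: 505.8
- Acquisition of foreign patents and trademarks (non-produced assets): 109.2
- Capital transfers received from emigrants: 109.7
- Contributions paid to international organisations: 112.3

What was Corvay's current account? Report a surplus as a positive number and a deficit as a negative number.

Goods: 864.2 + 1026.6 - 1636.1 + 752.9 = 1007.6
Services: -461.6 + 364.2 - 464.7 - 381.4 + 505.8 + 883.7 = 446.0
Secondary income: -400.3 - 112.3 + 123.3 - 280.0 = -669.3
Current account = 1007.6 + 446.0 + (-669.3) = 784.3
(Excluded from the current account — financial account: borrowing by resident firms from foreign banks 457.0; capital account: debt forgiveness received from foreign official creditors 136.5, acquisition of foreign patents and trademarks (non-produced assets) 109.2, capital transfers received from emigrants 109.7.)

784.3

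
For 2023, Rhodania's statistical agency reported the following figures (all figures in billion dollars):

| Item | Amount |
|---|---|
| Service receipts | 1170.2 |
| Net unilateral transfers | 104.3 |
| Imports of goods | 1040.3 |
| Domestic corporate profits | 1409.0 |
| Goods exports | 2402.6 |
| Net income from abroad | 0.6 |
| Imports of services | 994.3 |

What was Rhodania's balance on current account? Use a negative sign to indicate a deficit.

1643.1

Goods balance = 2402.6 - 1040.3 = 1362.3
Services balance = 1170.2 - 994.3 = 175.9
Trade balance (goods + services) = 1362.3 + 175.9 = 1538.2
Net primary income = 0.6
Net secondary income = 104.3
Current account = 1538.2 + 0.6 + 104.3 = 1643.1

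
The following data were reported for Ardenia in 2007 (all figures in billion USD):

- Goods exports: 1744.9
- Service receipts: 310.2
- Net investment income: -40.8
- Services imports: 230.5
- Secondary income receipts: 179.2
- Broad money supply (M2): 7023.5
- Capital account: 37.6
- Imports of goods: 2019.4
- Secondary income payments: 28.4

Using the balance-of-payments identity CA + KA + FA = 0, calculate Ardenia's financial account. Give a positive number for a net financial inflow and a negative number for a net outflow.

Goods balance = 1744.9 - 2019.4 = -274.5
Services balance = 310.2 - 230.5 = 79.7
Trade balance (goods + services) = -274.5 + 79.7 = -194.8
Net primary income = -40.8
Net secondary income = 179.2 - 28.4 = 150.8
Current account = -194.8 + (-40.8) + 150.8 = -84.8
Financial account = -(-84.8 + 37.6) = 47.2

47.2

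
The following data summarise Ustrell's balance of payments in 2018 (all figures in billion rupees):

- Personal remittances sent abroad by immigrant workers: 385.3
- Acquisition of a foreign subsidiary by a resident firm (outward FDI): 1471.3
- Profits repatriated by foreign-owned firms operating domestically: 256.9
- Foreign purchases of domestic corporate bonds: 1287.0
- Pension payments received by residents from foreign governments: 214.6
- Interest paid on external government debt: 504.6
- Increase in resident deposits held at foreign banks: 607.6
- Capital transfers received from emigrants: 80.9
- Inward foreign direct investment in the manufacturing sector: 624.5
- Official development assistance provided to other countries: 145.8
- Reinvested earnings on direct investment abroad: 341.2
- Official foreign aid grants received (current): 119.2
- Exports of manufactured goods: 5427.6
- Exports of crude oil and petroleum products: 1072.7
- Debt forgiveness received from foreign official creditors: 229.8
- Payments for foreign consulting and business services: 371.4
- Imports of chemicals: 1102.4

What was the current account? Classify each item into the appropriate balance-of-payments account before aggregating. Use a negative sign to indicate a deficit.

4408.9

Goods: 1072.7 - 1102.4 + 5427.6 = 5397.9
Services: -371.4
Primary income: -256.9 - 504.6 + 341.2 = -420.3
Secondary income: -145.8 + 119.2 - 385.3 + 214.6 = -197.3
Current account = 5397.9 + (-371.4) + (-420.3) + (-197.3) = 4408.9
(Excluded from the current account — financial account: acquisition of a foreign subsidiary by a resident firm (outward FDI) 1471.3, foreign purchases of domestic corporate bonds 1287.0, increase in resident deposits held at foreign banks 607.6, inward foreign direct investment in the manufacturing sector 624.5; capital account: capital transfers received from emigrants 80.9, debt forgiveness received from foreign official creditors 229.8.)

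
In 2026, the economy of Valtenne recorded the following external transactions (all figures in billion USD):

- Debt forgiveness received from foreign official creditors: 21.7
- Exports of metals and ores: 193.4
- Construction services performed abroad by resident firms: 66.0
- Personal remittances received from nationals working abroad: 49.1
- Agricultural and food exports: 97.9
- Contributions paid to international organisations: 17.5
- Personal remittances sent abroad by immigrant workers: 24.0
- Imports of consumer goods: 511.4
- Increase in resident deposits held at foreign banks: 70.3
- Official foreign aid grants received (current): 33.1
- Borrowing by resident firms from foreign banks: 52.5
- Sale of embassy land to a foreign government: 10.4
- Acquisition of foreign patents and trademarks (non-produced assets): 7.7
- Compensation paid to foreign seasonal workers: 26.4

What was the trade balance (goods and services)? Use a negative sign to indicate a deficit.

-154.1

Goods: -511.4 + 97.9 + 193.4 = -220.1
Services: 66.0
Trade balance = -220.1 + 66.0 = -154.1
(Excluded from the trade balance — capital account: debt forgiveness received from foreign official creditors 21.7, sale of embassy land to a foreign government 10.4, acquisition of foreign patents and trademarks (non-produced assets) 7.7; secondary income: personal remittances received from nationals working abroad 49.1, contributions paid to international organisations 17.5, personal remittances sent abroad by immigrant workers 24.0, official foreign aid grants received (current) 33.1; financial account: increase in resident deposits held at foreign banks 70.3, borrowing by resident firms from foreign banks 52.5; primary income: compensation paid to foreign seasonal workers 26.4.)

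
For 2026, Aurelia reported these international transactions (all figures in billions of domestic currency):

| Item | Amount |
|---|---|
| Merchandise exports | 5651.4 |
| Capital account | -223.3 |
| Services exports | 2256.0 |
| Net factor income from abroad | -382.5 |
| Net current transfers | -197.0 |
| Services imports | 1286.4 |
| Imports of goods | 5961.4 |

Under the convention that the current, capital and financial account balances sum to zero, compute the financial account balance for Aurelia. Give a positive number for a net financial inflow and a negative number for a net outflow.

143.2

Goods balance = 5651.4 - 5961.4 = -310.0
Services balance = 2256.0 - 1286.4 = 969.6
Trade balance (goods + services) = -310.0 + 969.6 = 659.6
Net primary income = -382.5
Net secondary income = -197.0
Current account = 659.6 + (-382.5) + (-197.0) = 80.1
Financial account = -(80.1 + (-223.3)) = 143.2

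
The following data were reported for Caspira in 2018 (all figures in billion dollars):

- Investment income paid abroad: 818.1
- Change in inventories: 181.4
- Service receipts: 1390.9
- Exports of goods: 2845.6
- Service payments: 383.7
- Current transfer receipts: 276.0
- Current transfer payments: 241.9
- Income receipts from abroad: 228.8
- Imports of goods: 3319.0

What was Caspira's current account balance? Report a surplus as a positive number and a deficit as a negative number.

Goods balance = 2845.6 - 3319.0 = -473.4
Services balance = 1390.9 - 383.7 = 1007.2
Trade balance (goods + services) = -473.4 + 1007.2 = 533.8
Net primary income = 228.8 - 818.1 = -589.3
Net secondary income = 276.0 - 241.9 = 34.1
Current account = 533.8 + (-589.3) + 34.1 = -21.4

-21.4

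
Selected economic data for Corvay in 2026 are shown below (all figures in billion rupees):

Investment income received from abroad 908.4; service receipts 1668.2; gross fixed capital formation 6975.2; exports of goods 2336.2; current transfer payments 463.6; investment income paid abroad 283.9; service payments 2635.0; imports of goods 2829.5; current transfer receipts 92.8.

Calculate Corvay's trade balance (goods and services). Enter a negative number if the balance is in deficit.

-1460.1

Goods balance = 2336.2 - 2829.5 = -493.3
Services balance = 1668.2 - 2635.0 = -966.8
Trade balance (goods + services) = -493.3 + (-966.8) = -1460.1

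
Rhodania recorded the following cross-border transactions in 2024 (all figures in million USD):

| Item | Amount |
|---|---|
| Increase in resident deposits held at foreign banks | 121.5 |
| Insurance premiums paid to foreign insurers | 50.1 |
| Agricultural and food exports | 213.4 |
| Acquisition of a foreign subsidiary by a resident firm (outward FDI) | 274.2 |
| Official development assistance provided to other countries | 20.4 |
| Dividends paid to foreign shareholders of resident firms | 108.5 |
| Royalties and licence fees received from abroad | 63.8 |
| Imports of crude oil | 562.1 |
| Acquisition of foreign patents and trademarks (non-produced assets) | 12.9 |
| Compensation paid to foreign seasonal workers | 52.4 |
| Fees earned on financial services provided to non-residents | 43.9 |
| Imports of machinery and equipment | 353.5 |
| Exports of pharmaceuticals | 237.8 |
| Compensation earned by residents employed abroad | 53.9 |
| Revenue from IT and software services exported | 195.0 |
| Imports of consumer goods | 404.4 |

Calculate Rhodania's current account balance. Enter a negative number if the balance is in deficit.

-743.6

Goods: -562.1 - 353.5 + 213.4 - 404.4 + 237.8 = -868.8
Services: 63.8 - 50.1 + 43.9 + 195.0 = 252.6
Primary income: -108.5 - 52.4 + 53.9 = -107.0
Secondary income: -20.4
Current account = (-868.8) + 252.6 + (-107.0) + (-20.4) = -743.6
(Excluded from the current account — financial account: increase in resident deposits held at foreign banks 121.5, acquisition of a foreign subsidiary by a resident firm (outward FDI) 274.2; capital account: acquisition of foreign patents and trademarks (non-produced assets) 12.9.)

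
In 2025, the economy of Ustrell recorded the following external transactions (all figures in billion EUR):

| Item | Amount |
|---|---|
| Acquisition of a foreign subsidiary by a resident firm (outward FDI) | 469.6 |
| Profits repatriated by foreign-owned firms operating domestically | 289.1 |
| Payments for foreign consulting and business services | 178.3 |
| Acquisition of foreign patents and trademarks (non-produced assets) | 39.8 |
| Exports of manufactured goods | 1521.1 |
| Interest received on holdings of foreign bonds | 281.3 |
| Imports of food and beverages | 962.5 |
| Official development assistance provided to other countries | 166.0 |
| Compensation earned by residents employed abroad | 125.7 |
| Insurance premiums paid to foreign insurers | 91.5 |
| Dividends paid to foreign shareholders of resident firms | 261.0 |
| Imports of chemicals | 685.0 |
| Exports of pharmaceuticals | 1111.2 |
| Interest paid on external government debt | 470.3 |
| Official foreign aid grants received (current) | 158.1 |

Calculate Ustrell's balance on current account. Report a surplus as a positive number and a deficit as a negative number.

Goods: 1111.2 - 685.0 + 1521.1 - 962.5 = 984.8
Services: -91.5 - 178.3 = -269.8
Primary income: 281.3 - 470.3 - 289.1 + 125.7 - 261.0 = -613.4
Secondary income: 158.1 - 166.0 = -7.9
Current account = 984.8 + (-269.8) + (-613.4) + (-7.9) = 93.7
(Excluded from the current account — financial account: acquisition of a foreign subsidiary by a resident firm (outward FDI) 469.6; capital account: acquisition of foreign patents and trademarks (non-produced assets) 39.8.)

93.7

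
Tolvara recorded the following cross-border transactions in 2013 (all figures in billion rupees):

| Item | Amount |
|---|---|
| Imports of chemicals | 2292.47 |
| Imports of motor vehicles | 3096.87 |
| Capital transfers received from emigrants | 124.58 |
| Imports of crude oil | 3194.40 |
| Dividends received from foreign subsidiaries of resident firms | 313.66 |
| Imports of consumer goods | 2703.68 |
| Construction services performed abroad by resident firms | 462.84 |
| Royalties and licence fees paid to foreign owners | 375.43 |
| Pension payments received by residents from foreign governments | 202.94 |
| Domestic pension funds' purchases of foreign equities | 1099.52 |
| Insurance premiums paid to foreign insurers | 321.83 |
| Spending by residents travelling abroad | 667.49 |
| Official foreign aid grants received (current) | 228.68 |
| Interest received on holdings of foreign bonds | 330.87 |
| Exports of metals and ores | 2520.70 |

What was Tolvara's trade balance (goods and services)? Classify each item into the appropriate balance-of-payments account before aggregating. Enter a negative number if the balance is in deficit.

-9668.63

Goods: 2520.70 - 3194.40 - 2292.47 - 3096.87 - 2703.68 = -8766.72
Services: 462.84 - 375.43 - 667.49 - 321.83 = -901.91
Trade balance = -8766.72 + (-901.91) = -9668.63
(Excluded from the trade balance — capital account: capital transfers received from emigrants 124.58; primary income: dividends received from foreign subsidiaries of resident firms 313.66, interest received on holdings of foreign bonds 330.87; secondary income: pension payments received by residents from foreign governments 202.94, official foreign aid grants received (current) 228.68; financial account: domestic pension funds' purchases of foreign equities 1099.52.)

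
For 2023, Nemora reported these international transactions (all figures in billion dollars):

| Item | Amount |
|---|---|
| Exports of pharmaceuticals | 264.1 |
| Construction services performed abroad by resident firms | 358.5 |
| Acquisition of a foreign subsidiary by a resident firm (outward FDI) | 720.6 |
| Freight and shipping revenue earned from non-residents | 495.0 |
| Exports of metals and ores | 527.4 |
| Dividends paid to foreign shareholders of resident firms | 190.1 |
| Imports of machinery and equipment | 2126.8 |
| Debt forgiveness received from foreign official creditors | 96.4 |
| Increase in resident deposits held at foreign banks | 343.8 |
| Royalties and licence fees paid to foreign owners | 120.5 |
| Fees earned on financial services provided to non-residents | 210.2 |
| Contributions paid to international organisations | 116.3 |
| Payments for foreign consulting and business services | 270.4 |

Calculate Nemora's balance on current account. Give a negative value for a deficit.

-968.9

Goods: 527.4 - 2126.8 + 264.1 = -1335.3
Services: 358.5 + 210.2 - 120.5 - 270.4 + 495.0 = 672.8
Primary income: -190.1
Secondary income: -116.3
Current account = (-1335.3) + 672.8 + (-190.1) + (-116.3) = -968.9
(Excluded from the current account — financial account: acquisition of a foreign subsidiary by a resident firm (outward FDI) 720.6, increase in resident deposits held at foreign banks 343.8; capital account: debt forgiveness received from foreign official creditors 96.4.)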